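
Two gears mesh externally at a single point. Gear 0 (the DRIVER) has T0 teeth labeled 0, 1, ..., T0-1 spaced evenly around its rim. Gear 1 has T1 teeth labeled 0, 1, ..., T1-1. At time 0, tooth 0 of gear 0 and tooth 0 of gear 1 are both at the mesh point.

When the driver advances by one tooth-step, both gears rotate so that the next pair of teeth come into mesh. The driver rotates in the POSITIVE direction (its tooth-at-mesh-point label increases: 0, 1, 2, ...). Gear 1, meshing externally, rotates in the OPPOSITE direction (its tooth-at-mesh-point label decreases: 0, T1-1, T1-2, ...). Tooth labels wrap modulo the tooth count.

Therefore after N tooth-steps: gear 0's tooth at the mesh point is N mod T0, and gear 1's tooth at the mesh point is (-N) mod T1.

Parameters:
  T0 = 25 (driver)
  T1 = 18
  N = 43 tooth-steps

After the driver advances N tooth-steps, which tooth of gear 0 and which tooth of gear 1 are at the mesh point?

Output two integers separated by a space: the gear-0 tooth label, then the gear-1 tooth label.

Gear 0 (driver, T0=25): tooth at mesh = N mod T0
  43 = 1 * 25 + 18, so 43 mod 25 = 18
  gear 0 tooth = 18
Gear 1 (driven, T1=18): tooth at mesh = (-N) mod T1
  43 = 2 * 18 + 7, so 43 mod 18 = 7
  (-43) mod 18 = (-7) mod 18 = 18 - 7 = 11
Mesh after 43 steps: gear-0 tooth 18 meets gear-1 tooth 11

Answer: 18 11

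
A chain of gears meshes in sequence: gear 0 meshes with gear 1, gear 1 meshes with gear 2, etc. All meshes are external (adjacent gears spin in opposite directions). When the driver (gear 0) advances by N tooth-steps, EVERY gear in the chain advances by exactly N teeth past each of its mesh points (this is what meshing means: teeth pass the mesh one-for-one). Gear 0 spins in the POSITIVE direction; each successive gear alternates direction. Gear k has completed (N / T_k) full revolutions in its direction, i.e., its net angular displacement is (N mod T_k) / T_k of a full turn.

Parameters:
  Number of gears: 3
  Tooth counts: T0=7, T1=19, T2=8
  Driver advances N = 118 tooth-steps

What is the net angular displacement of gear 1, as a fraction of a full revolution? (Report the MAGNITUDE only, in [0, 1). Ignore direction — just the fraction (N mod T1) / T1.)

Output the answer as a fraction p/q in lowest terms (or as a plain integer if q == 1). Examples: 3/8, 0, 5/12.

Chain of 3 gears, tooth counts: [7, 19, 8]
  gear 0: T0=7, direction=positive, advance = 118 mod 7 = 6 teeth = 6/7 turn
  gear 1: T1=19, direction=negative, advance = 118 mod 19 = 4 teeth = 4/19 turn
  gear 2: T2=8, direction=positive, advance = 118 mod 8 = 6 teeth = 6/8 turn
Gear 1: 118 mod 19 = 4
Fraction = 4 / 19 = 4/19 (gcd(4,19)=1) = 4/19

Answer: 4/19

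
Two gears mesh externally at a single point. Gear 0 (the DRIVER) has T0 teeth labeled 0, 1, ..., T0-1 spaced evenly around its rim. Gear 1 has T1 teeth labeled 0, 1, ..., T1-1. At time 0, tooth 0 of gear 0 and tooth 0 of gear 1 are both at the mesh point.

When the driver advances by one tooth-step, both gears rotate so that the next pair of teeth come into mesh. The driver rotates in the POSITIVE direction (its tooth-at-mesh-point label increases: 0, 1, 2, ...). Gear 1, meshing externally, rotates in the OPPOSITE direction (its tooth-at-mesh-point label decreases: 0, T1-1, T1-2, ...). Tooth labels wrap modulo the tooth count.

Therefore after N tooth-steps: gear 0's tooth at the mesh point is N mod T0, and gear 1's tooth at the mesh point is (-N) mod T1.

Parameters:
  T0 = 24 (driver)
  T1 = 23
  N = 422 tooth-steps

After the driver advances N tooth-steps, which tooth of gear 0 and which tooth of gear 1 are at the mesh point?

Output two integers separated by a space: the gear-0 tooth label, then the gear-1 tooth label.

Answer: 14 15

Derivation:
Gear 0 (driver, T0=24): tooth at mesh = N mod T0
  422 = 17 * 24 + 14, so 422 mod 24 = 14
  gear 0 tooth = 14
Gear 1 (driven, T1=23): tooth at mesh = (-N) mod T1
  422 = 18 * 23 + 8, so 422 mod 23 = 8
  (-422) mod 23 = (-8) mod 23 = 23 - 8 = 15
Mesh after 422 steps: gear-0 tooth 14 meets gear-1 tooth 15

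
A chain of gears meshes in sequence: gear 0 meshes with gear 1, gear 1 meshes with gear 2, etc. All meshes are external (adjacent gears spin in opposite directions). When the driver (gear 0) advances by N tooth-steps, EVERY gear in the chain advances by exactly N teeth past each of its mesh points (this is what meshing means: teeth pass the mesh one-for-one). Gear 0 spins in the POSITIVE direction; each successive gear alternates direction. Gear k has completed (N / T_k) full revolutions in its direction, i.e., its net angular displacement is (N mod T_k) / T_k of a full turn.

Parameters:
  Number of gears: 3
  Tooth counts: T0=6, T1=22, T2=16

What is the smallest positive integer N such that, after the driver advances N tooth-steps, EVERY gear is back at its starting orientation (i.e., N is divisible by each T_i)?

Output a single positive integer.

Gear k returns to start when N is a multiple of T_k.
All gears at start simultaneously when N is a common multiple of [6, 22, 16]; the smallest such N is lcm(6, 22, 16).
Start: lcm = T0 = 6
Fold in T1=22: gcd(6, 22) = 2; lcm(6, 22) = 6 * 22 / 2 = 132 / 2 = 66
Fold in T2=16: gcd(66, 16) = 2; lcm(66, 16) = 66 * 16 / 2 = 1056 / 2 = 528
Full cycle length = 528

Answer: 528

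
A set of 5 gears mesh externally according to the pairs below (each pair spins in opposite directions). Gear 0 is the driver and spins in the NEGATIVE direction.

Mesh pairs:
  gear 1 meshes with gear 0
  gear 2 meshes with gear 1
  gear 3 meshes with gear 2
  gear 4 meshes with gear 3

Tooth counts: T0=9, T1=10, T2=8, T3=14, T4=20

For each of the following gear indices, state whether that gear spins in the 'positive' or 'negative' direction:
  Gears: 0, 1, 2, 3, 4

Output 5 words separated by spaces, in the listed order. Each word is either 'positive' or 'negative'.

Gear 0 (driver): negative (depth 0)
  gear 1: meshes with gear 0 -> depth 1 -> positive (opposite of gear 0)
  gear 2: meshes with gear 1 -> depth 2 -> negative (opposite of gear 1)
  gear 3: meshes with gear 2 -> depth 3 -> positive (opposite of gear 2)
  gear 4: meshes with gear 3 -> depth 4 -> negative (opposite of gear 3)
Queried indices 0, 1, 2, 3, 4 -> negative, positive, negative, positive, negative

Answer: negative positive negative positive negative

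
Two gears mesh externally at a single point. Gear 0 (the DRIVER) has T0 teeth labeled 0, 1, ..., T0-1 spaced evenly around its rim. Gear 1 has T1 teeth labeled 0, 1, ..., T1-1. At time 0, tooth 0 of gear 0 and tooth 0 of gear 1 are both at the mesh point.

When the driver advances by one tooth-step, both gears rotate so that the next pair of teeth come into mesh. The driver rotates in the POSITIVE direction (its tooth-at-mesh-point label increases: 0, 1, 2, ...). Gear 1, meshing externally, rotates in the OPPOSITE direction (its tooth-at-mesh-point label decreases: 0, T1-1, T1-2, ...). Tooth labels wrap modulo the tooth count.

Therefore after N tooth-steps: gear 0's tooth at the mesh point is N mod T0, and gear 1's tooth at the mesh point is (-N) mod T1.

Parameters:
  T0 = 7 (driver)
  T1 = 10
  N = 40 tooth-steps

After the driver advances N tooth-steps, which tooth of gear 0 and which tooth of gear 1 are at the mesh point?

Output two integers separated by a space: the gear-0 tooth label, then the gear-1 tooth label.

Answer: 5 0

Derivation:
Gear 0 (driver, T0=7): tooth at mesh = N mod T0
  40 = 5 * 7 + 5, so 40 mod 7 = 5
  gear 0 tooth = 5
Gear 1 (driven, T1=10): tooth at mesh = (-N) mod T1
  40 = 4 * 10 + 0, so 40 mod 10 = 0
  (-40) mod 10 = 0
Mesh after 40 steps: gear-0 tooth 5 meets gear-1 tooth 0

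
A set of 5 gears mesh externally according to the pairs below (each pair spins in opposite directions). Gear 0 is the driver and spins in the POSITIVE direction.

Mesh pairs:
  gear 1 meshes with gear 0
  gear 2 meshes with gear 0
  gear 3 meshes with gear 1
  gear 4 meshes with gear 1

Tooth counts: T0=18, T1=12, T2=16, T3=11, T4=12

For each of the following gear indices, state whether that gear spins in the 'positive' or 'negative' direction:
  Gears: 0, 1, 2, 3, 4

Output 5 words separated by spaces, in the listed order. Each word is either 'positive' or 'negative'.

Gear 0 (driver): positive (depth 0)
  gear 1: meshes with gear 0 -> depth 1 -> negative (opposite of gear 0)
  gear 2: meshes with gear 0 -> depth 1 -> negative (opposite of gear 0)
  gear 3: meshes with gear 1 -> depth 2 -> positive (opposite of gear 1)
  gear 4: meshes with gear 1 -> depth 2 -> positive (opposite of gear 1)
Queried indices 0, 1, 2, 3, 4 -> positive, negative, negative, positive, positive

Answer: positive negative negative positive positive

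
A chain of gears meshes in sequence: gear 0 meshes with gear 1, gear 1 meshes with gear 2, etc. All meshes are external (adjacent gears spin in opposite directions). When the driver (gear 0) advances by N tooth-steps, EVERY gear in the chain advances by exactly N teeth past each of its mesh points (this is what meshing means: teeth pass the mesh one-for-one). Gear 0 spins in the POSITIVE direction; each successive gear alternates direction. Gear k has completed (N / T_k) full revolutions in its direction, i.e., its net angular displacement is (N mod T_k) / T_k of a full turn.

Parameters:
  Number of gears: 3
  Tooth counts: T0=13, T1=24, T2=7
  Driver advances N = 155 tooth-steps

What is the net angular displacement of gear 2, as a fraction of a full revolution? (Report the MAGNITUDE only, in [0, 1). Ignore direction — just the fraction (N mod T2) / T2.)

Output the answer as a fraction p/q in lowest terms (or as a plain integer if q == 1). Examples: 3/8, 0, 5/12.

Answer: 1/7

Derivation:
Chain of 3 gears, tooth counts: [13, 24, 7]
  gear 0: T0=13, direction=positive, advance = 155 mod 13 = 12 teeth = 12/13 turn
  gear 1: T1=24, direction=negative, advance = 155 mod 24 = 11 teeth = 11/24 turn
  gear 2: T2=7, direction=positive, advance = 155 mod 7 = 1 teeth = 1/7 turn
Gear 2: 155 mod 7 = 1
Fraction = 1 / 7 = 1/7 (gcd(1,7)=1) = 1/7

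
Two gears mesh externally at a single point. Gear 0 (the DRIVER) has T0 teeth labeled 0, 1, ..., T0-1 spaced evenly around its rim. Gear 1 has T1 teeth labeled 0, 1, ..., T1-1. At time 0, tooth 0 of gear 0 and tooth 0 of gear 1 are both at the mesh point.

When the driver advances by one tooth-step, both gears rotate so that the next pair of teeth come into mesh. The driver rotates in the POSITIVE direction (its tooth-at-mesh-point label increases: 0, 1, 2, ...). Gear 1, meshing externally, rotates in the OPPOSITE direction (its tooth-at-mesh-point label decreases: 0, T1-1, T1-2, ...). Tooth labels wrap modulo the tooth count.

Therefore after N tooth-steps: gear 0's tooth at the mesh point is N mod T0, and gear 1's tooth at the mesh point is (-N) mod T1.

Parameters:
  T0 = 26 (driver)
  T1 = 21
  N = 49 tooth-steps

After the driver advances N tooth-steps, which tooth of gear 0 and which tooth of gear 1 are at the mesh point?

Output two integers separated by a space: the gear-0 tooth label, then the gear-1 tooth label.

Gear 0 (driver, T0=26): tooth at mesh = N mod T0
  49 = 1 * 26 + 23, so 49 mod 26 = 23
  gear 0 tooth = 23
Gear 1 (driven, T1=21): tooth at mesh = (-N) mod T1
  49 = 2 * 21 + 7, so 49 mod 21 = 7
  (-49) mod 21 = (-7) mod 21 = 21 - 7 = 14
Mesh after 49 steps: gear-0 tooth 23 meets gear-1 tooth 14

Answer: 23 14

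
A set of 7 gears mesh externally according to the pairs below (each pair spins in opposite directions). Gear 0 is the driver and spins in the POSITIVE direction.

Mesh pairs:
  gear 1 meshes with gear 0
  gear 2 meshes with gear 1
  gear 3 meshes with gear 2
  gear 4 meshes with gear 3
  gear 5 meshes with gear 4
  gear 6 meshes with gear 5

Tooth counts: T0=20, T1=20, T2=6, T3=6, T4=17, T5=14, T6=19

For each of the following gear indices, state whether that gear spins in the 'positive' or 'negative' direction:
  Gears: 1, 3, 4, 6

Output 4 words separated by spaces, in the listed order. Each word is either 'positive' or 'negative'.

Answer: negative negative positive positive

Derivation:
Gear 0 (driver): positive (depth 0)
  gear 1: meshes with gear 0 -> depth 1 -> negative (opposite of gear 0)
  gear 2: meshes with gear 1 -> depth 2 -> positive (opposite of gear 1)
  gear 3: meshes with gear 2 -> depth 3 -> negative (opposite of gear 2)
  gear 4: meshes with gear 3 -> depth 4 -> positive (opposite of gear 3)
  gear 5: meshes with gear 4 -> depth 5 -> negative (opposite of gear 4)
  gear 6: meshes with gear 5 -> depth 6 -> positive (opposite of gear 5)
Queried indices 1, 3, 4, 6 -> negative, negative, positive, positive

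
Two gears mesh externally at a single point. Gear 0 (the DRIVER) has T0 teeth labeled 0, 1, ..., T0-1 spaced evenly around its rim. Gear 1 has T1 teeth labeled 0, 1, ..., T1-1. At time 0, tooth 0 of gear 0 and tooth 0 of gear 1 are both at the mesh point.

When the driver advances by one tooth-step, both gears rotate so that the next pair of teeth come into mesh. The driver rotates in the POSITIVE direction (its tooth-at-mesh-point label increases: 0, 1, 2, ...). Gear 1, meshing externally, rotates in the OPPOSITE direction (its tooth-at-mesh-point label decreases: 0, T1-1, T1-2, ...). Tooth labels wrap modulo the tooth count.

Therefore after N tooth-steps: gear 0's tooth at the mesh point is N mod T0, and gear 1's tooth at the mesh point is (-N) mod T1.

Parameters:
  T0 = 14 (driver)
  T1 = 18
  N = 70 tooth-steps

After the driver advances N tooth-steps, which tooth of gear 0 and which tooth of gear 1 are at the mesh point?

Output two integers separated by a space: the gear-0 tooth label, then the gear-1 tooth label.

Gear 0 (driver, T0=14): tooth at mesh = N mod T0
  70 = 5 * 14 + 0, so 70 mod 14 = 0
  gear 0 tooth = 0
Gear 1 (driven, T1=18): tooth at mesh = (-N) mod T1
  70 = 3 * 18 + 16, so 70 mod 18 = 16
  (-70) mod 18 = (-16) mod 18 = 18 - 16 = 2
Mesh after 70 steps: gear-0 tooth 0 meets gear-1 tooth 2

Answer: 0 2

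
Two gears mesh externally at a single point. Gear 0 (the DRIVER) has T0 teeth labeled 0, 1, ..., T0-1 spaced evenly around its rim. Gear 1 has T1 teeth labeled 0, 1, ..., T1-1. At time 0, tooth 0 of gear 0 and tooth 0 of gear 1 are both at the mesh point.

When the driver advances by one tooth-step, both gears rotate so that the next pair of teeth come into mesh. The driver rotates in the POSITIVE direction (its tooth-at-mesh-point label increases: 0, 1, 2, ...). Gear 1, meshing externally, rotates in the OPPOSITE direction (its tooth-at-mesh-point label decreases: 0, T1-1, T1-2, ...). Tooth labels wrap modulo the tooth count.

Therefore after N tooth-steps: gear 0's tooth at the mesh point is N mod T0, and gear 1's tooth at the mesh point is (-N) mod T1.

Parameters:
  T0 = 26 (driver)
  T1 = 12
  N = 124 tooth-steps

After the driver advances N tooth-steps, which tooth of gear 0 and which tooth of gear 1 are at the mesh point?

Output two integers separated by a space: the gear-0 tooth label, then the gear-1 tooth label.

Gear 0 (driver, T0=26): tooth at mesh = N mod T0
  124 = 4 * 26 + 20, so 124 mod 26 = 20
  gear 0 tooth = 20
Gear 1 (driven, T1=12): tooth at mesh = (-N) mod T1
  124 = 10 * 12 + 4, so 124 mod 12 = 4
  (-124) mod 12 = (-4) mod 12 = 12 - 4 = 8
Mesh after 124 steps: gear-0 tooth 20 meets gear-1 tooth 8

Answer: 20 8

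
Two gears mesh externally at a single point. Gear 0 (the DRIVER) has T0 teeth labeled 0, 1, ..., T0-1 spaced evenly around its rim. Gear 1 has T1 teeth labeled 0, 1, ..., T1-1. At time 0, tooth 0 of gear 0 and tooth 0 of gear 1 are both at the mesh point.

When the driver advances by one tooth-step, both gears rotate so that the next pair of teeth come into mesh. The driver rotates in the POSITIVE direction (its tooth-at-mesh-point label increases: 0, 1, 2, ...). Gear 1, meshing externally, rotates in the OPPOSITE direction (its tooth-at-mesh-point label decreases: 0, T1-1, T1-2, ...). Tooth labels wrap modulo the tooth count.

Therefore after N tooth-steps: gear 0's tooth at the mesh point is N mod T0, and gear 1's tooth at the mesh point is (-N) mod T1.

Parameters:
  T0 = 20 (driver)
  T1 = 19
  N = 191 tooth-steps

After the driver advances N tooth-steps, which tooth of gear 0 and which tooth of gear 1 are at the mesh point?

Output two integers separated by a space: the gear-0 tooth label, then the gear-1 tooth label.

Gear 0 (driver, T0=20): tooth at mesh = N mod T0
  191 = 9 * 20 + 11, so 191 mod 20 = 11
  gear 0 tooth = 11
Gear 1 (driven, T1=19): tooth at mesh = (-N) mod T1
  191 = 10 * 19 + 1, so 191 mod 19 = 1
  (-191) mod 19 = (-1) mod 19 = 19 - 1 = 18
Mesh after 191 steps: gear-0 tooth 11 meets gear-1 tooth 18

Answer: 11 18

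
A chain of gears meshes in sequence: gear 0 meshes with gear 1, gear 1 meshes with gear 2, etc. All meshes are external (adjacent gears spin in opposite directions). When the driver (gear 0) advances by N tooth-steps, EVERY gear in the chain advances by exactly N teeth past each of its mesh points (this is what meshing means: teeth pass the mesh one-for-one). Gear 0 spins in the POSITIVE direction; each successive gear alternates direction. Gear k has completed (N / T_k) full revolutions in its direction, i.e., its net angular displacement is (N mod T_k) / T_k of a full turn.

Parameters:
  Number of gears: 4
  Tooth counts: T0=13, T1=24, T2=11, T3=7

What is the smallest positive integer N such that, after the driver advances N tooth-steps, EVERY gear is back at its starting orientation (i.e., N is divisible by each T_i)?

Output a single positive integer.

Answer: 24024

Derivation:
Gear k returns to start when N is a multiple of T_k.
All gears at start simultaneously when N is a common multiple of [13, 24, 11, 7]; the smallest such N is lcm(13, 24, 11, 7).
Start: lcm = T0 = 13
Fold in T1=24: gcd(13, 24) = 1; lcm(13, 24) = 13 * 24 / 1 = 312 / 1 = 312
Fold in T2=11: gcd(312, 11) = 1; lcm(312, 11) = 312 * 11 / 1 = 3432 / 1 = 3432
Fold in T3=7: gcd(3432, 7) = 1; lcm(3432, 7) = 3432 * 7 / 1 = 24024 / 1 = 24024
Full cycle length = 24024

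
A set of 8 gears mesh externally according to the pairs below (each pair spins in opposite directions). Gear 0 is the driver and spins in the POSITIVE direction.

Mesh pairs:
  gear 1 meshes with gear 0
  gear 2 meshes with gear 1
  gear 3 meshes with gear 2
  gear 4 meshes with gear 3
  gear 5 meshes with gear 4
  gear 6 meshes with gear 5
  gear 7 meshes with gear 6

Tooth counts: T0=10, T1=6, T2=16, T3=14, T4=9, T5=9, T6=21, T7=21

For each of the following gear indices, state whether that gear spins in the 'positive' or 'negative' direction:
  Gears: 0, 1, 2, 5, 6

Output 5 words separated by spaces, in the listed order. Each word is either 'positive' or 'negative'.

Gear 0 (driver): positive (depth 0)
  gear 1: meshes with gear 0 -> depth 1 -> negative (opposite of gear 0)
  gear 2: meshes with gear 1 -> depth 2 -> positive (opposite of gear 1)
  gear 3: meshes with gear 2 -> depth 3 -> negative (opposite of gear 2)
  gear 4: meshes with gear 3 -> depth 4 -> positive (opposite of gear 3)
  gear 5: meshes with gear 4 -> depth 5 -> negative (opposite of gear 4)
  gear 6: meshes with gear 5 -> depth 6 -> positive (opposite of gear 5)
  gear 7: meshes with gear 6 -> depth 7 -> negative (opposite of gear 6)
Queried indices 0, 1, 2, 5, 6 -> positive, negative, positive, negative, positive

Answer: positive negative positive negative positive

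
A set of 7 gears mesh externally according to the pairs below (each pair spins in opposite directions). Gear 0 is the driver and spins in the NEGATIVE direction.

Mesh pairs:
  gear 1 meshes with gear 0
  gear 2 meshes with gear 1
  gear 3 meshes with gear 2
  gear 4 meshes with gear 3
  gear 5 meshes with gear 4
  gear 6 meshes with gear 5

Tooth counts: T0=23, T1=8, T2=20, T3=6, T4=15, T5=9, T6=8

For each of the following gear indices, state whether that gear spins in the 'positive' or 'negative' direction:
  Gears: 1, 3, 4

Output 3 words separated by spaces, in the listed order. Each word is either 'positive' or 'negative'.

Gear 0 (driver): negative (depth 0)
  gear 1: meshes with gear 0 -> depth 1 -> positive (opposite of gear 0)
  gear 2: meshes with gear 1 -> depth 2 -> negative (opposite of gear 1)
  gear 3: meshes with gear 2 -> depth 3 -> positive (opposite of gear 2)
  gear 4: meshes with gear 3 -> depth 4 -> negative (opposite of gear 3)
  gear 5: meshes with gear 4 -> depth 5 -> positive (opposite of gear 4)
  gear 6: meshes with gear 5 -> depth 6 -> negative (opposite of gear 5)
Queried indices 1, 3, 4 -> positive, positive, negative

Answer: positive positive negative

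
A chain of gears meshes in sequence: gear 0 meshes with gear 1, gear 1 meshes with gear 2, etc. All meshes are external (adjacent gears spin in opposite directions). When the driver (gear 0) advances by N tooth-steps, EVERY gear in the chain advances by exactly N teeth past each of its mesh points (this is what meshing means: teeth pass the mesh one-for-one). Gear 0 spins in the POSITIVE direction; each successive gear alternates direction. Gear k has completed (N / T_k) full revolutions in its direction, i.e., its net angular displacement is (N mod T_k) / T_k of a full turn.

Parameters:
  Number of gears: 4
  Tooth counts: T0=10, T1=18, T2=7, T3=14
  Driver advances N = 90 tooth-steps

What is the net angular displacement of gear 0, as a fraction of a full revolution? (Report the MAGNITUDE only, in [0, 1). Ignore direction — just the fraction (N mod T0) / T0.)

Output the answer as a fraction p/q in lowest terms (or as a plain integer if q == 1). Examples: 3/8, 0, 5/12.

Chain of 4 gears, tooth counts: [10, 18, 7, 14]
  gear 0: T0=10, direction=positive, advance = 90 mod 10 = 0 teeth = 0/10 turn
  gear 1: T1=18, direction=negative, advance = 90 mod 18 = 0 teeth = 0/18 turn
  gear 2: T2=7, direction=positive, advance = 90 mod 7 = 6 teeth = 6/7 turn
  gear 3: T3=14, direction=negative, advance = 90 mod 14 = 6 teeth = 6/14 turn
Gear 0: 90 mod 10 = 0
Fraction = 0 / 10 = 0/1 (gcd(0,10)=10) = 0

Answer: 0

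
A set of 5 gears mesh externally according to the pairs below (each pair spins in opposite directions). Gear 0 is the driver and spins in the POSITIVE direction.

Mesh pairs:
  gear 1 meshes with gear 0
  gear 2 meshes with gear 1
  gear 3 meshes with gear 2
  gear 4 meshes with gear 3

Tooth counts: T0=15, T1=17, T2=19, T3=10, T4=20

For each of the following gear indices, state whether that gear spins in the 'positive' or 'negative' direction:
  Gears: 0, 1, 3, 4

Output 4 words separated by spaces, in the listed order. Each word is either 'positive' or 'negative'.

Gear 0 (driver): positive (depth 0)
  gear 1: meshes with gear 0 -> depth 1 -> negative (opposite of gear 0)
  gear 2: meshes with gear 1 -> depth 2 -> positive (opposite of gear 1)
  gear 3: meshes with gear 2 -> depth 3 -> negative (opposite of gear 2)
  gear 4: meshes with gear 3 -> depth 4 -> positive (opposite of gear 3)
Queried indices 0, 1, 3, 4 -> positive, negative, negative, positive

Answer: positive negative negative positive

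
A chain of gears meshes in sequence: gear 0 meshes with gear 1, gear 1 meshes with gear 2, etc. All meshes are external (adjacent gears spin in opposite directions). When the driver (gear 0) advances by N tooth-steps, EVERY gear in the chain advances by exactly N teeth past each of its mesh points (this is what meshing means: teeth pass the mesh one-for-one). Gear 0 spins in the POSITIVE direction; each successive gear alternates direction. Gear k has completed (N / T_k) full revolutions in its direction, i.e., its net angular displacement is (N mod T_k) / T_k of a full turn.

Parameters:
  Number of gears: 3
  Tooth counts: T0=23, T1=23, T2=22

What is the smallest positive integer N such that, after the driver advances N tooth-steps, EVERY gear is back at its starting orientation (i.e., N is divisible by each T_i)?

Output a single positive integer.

Gear k returns to start when N is a multiple of T_k.
All gears at start simultaneously when N is a common multiple of [23, 23, 22]; the smallest such N is lcm(23, 23, 22).
Start: lcm = T0 = 23
Fold in T1=23: gcd(23, 23) = 23; lcm(23, 23) = 23 * 23 / 23 = 529 / 23 = 23
Fold in T2=22: gcd(23, 22) = 1; lcm(23, 22) = 23 * 22 / 1 = 506 / 1 = 506
Full cycle length = 506

Answer: 506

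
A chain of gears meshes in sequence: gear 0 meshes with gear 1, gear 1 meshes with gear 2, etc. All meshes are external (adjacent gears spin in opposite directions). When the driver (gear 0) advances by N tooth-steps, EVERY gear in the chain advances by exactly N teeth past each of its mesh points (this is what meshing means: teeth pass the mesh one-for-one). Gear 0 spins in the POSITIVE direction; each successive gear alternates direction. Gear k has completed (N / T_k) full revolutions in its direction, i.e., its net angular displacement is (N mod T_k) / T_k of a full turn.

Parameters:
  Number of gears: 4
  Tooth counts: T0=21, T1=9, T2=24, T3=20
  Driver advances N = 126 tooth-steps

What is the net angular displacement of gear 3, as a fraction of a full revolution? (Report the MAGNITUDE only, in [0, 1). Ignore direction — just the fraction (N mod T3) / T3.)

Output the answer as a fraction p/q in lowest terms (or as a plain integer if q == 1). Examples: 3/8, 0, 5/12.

Answer: 3/10

Derivation:
Chain of 4 gears, tooth counts: [21, 9, 24, 20]
  gear 0: T0=21, direction=positive, advance = 126 mod 21 = 0 teeth = 0/21 turn
  gear 1: T1=9, direction=negative, advance = 126 mod 9 = 0 teeth = 0/9 turn
  gear 2: T2=24, direction=positive, advance = 126 mod 24 = 6 teeth = 6/24 turn
  gear 3: T3=20, direction=negative, advance = 126 mod 20 = 6 teeth = 6/20 turn
Gear 3: 126 mod 20 = 6
Fraction = 6 / 20 = 3/10 (gcd(6,20)=2) = 3/10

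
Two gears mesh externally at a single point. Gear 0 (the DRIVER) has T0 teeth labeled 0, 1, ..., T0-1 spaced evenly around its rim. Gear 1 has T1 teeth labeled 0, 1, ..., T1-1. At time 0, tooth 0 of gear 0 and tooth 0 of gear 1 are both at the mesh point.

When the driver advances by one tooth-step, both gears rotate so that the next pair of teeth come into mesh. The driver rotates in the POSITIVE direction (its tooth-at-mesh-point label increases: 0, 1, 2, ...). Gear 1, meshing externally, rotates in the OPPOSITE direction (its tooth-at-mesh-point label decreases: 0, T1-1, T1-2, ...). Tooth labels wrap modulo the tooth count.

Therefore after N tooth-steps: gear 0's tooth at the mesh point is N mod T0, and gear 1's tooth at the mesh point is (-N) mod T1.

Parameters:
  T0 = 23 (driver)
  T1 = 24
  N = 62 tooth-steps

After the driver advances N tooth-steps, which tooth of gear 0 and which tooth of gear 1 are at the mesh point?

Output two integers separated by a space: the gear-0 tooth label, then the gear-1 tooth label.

Answer: 16 10

Derivation:
Gear 0 (driver, T0=23): tooth at mesh = N mod T0
  62 = 2 * 23 + 16, so 62 mod 23 = 16
  gear 0 tooth = 16
Gear 1 (driven, T1=24): tooth at mesh = (-N) mod T1
  62 = 2 * 24 + 14, so 62 mod 24 = 14
  (-62) mod 24 = (-14) mod 24 = 24 - 14 = 10
Mesh after 62 steps: gear-0 tooth 16 meets gear-1 tooth 10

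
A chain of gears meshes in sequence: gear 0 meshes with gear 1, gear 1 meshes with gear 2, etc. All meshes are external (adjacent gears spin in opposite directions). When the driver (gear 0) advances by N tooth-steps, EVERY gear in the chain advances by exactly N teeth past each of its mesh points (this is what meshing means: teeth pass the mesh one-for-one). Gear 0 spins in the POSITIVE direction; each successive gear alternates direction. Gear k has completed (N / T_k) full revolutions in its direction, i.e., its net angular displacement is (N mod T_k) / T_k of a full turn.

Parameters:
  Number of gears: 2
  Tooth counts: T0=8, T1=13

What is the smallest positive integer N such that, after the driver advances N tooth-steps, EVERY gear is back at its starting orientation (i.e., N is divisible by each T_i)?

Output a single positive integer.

Gear k returns to start when N is a multiple of T_k.
All gears at start simultaneously when N is a common multiple of [8, 13]; the smallest such N is lcm(8, 13).
Start: lcm = T0 = 8
Fold in T1=13: gcd(8, 13) = 1; lcm(8, 13) = 8 * 13 / 1 = 104 / 1 = 104
Full cycle length = 104

Answer: 104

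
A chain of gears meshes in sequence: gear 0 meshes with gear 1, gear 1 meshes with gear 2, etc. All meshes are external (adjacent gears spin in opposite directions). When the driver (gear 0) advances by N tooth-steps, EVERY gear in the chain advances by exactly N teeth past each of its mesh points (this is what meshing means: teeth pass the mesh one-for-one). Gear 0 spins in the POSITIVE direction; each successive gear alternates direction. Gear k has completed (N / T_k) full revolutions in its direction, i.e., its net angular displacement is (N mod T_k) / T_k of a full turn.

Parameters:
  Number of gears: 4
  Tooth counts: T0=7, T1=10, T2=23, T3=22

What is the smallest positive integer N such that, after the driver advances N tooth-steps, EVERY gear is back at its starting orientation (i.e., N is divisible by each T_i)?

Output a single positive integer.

Answer: 17710

Derivation:
Gear k returns to start when N is a multiple of T_k.
All gears at start simultaneously when N is a common multiple of [7, 10, 23, 22]; the smallest such N is lcm(7, 10, 23, 22).
Start: lcm = T0 = 7
Fold in T1=10: gcd(7, 10) = 1; lcm(7, 10) = 7 * 10 / 1 = 70 / 1 = 70
Fold in T2=23: gcd(70, 23) = 1; lcm(70, 23) = 70 * 23 / 1 = 1610 / 1 = 1610
Fold in T3=22: gcd(1610, 22) = 2; lcm(1610, 22) = 1610 * 22 / 2 = 35420 / 2 = 17710
Full cycle length = 17710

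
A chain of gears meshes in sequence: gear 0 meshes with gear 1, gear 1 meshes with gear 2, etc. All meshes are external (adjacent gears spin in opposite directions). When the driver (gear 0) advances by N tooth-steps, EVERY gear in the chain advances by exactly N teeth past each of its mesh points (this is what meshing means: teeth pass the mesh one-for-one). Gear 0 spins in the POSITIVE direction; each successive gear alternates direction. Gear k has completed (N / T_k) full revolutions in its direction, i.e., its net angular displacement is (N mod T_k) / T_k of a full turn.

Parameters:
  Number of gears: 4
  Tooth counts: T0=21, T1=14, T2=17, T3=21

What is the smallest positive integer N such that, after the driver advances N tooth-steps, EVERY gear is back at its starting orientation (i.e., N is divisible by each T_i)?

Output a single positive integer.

Gear k returns to start when N is a multiple of T_k.
All gears at start simultaneously when N is a common multiple of [21, 14, 17, 21]; the smallest such N is lcm(21, 14, 17, 21).
Start: lcm = T0 = 21
Fold in T1=14: gcd(21, 14) = 7; lcm(21, 14) = 21 * 14 / 7 = 294 / 7 = 42
Fold in T2=17: gcd(42, 17) = 1; lcm(42, 17) = 42 * 17 / 1 = 714 / 1 = 714
Fold in T3=21: gcd(714, 21) = 21; lcm(714, 21) = 714 * 21 / 21 = 14994 / 21 = 714
Full cycle length = 714

Answer: 714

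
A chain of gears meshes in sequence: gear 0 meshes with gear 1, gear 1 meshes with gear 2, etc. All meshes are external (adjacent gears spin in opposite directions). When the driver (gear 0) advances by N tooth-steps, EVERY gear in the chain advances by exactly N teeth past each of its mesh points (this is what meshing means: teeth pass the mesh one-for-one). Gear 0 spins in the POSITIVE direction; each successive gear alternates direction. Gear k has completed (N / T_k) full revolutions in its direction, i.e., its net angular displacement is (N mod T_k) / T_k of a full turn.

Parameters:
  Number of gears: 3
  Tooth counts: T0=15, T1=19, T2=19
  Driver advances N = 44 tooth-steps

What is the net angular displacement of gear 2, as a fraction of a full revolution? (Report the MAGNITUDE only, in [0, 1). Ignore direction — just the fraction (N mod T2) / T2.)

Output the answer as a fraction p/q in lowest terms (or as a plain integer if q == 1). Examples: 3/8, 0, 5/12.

Chain of 3 gears, tooth counts: [15, 19, 19]
  gear 0: T0=15, direction=positive, advance = 44 mod 15 = 14 teeth = 14/15 turn
  gear 1: T1=19, direction=negative, advance = 44 mod 19 = 6 teeth = 6/19 turn
  gear 2: T2=19, direction=positive, advance = 44 mod 19 = 6 teeth = 6/19 turn
Gear 2: 44 mod 19 = 6
Fraction = 6 / 19 = 6/19 (gcd(6,19)=1) = 6/19

Answer: 6/19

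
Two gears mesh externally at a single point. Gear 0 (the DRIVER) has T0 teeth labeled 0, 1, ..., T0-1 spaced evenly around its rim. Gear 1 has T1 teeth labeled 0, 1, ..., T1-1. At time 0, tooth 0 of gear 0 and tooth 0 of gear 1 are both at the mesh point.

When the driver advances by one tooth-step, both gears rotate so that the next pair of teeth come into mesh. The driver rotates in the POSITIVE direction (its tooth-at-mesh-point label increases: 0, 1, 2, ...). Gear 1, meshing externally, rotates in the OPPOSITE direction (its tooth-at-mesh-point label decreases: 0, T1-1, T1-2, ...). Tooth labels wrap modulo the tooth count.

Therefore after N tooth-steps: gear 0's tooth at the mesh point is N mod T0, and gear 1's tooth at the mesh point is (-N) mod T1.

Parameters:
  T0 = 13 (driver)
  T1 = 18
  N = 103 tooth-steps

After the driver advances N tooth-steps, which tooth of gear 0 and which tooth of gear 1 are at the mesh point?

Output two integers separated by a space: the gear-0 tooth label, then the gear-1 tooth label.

Gear 0 (driver, T0=13): tooth at mesh = N mod T0
  103 = 7 * 13 + 12, so 103 mod 13 = 12
  gear 0 tooth = 12
Gear 1 (driven, T1=18): tooth at mesh = (-N) mod T1
  103 = 5 * 18 + 13, so 103 mod 18 = 13
  (-103) mod 18 = (-13) mod 18 = 18 - 13 = 5
Mesh after 103 steps: gear-0 tooth 12 meets gear-1 tooth 5

Answer: 12 5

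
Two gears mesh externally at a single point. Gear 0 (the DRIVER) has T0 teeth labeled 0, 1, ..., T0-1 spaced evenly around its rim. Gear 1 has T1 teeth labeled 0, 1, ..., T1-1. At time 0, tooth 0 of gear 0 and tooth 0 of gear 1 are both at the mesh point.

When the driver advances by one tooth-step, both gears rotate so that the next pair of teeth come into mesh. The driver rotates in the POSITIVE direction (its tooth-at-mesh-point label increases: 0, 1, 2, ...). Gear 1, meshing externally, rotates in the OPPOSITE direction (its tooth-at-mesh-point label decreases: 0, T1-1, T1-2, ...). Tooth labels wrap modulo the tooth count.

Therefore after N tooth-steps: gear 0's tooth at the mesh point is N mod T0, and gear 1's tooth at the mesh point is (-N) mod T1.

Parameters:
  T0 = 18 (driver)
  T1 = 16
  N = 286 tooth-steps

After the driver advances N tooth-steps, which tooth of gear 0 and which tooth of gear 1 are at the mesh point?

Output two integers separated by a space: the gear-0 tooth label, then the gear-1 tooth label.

Gear 0 (driver, T0=18): tooth at mesh = N mod T0
  286 = 15 * 18 + 16, so 286 mod 18 = 16
  gear 0 tooth = 16
Gear 1 (driven, T1=16): tooth at mesh = (-N) mod T1
  286 = 17 * 16 + 14, so 286 mod 16 = 14
  (-286) mod 16 = (-14) mod 16 = 16 - 14 = 2
Mesh after 286 steps: gear-0 tooth 16 meets gear-1 tooth 2

Answer: 16 2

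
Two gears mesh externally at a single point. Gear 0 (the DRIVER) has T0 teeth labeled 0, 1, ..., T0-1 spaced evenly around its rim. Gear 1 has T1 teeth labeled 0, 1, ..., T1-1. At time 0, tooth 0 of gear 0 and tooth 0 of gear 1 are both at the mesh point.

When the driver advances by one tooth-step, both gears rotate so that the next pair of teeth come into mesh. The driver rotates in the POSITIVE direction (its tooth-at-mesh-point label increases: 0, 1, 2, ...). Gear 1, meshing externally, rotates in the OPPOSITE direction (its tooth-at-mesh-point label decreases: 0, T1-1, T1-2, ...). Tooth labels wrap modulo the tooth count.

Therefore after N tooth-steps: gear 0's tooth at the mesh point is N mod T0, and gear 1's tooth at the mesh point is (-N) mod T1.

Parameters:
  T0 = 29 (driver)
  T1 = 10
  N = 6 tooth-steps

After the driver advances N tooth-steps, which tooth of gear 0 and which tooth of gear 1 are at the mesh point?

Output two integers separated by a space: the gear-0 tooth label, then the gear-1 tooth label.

Answer: 6 4

Derivation:
Gear 0 (driver, T0=29): tooth at mesh = N mod T0
  6 = 0 * 29 + 6, so 6 mod 29 = 6
  gear 0 tooth = 6
Gear 1 (driven, T1=10): tooth at mesh = (-N) mod T1
  6 = 0 * 10 + 6, so 6 mod 10 = 6
  (-6) mod 10 = (-6) mod 10 = 10 - 6 = 4
Mesh after 6 steps: gear-0 tooth 6 meets gear-1 tooth 4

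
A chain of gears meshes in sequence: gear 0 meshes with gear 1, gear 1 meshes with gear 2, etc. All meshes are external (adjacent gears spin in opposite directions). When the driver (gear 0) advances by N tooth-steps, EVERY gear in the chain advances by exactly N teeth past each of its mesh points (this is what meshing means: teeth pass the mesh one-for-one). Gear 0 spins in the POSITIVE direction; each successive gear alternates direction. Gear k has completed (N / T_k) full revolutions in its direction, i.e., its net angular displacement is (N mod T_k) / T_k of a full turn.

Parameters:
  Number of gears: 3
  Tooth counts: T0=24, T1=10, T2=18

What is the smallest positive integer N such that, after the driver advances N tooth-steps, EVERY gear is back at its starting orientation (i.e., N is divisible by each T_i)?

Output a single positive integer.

Answer: 360

Derivation:
Gear k returns to start when N is a multiple of T_k.
All gears at start simultaneously when N is a common multiple of [24, 10, 18]; the smallest such N is lcm(24, 10, 18).
Start: lcm = T0 = 24
Fold in T1=10: gcd(24, 10) = 2; lcm(24, 10) = 24 * 10 / 2 = 240 / 2 = 120
Fold in T2=18: gcd(120, 18) = 6; lcm(120, 18) = 120 * 18 / 6 = 2160 / 6 = 360
Full cycle length = 360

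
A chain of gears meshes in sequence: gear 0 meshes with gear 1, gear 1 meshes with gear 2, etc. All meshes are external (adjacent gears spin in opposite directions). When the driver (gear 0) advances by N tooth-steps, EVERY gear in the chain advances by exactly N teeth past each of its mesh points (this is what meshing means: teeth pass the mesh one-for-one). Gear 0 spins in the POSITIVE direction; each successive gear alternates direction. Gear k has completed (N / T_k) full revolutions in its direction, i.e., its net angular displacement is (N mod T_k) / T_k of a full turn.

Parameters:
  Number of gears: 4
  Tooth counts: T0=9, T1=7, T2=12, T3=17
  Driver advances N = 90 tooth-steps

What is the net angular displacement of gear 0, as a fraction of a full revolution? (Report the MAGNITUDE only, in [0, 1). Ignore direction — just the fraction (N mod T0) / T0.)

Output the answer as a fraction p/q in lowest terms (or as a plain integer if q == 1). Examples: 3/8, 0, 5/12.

Chain of 4 gears, tooth counts: [9, 7, 12, 17]
  gear 0: T0=9, direction=positive, advance = 90 mod 9 = 0 teeth = 0/9 turn
  gear 1: T1=7, direction=negative, advance = 90 mod 7 = 6 teeth = 6/7 turn
  gear 2: T2=12, direction=positive, advance = 90 mod 12 = 6 teeth = 6/12 turn
  gear 3: T3=17, direction=negative, advance = 90 mod 17 = 5 teeth = 5/17 turn
Gear 0: 90 mod 9 = 0
Fraction = 0 / 9 = 0/1 (gcd(0,9)=9) = 0

Answer: 0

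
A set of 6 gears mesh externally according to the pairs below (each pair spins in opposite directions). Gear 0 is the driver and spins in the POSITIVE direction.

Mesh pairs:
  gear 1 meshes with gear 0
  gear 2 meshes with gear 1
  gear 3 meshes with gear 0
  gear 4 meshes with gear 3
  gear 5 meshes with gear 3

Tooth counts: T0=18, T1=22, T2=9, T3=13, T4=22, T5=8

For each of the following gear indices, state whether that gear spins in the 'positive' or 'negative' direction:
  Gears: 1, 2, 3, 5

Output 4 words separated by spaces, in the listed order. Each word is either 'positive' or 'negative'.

Gear 0 (driver): positive (depth 0)
  gear 1: meshes with gear 0 -> depth 1 -> negative (opposite of gear 0)
  gear 2: meshes with gear 1 -> depth 2 -> positive (opposite of gear 1)
  gear 3: meshes with gear 0 -> depth 1 -> negative (opposite of gear 0)
  gear 4: meshes with gear 3 -> depth 2 -> positive (opposite of gear 3)
  gear 5: meshes with gear 3 -> depth 2 -> positive (opposite of gear 3)
Queried indices 1, 2, 3, 5 -> negative, positive, negative, positive

Answer: negative positive negative positive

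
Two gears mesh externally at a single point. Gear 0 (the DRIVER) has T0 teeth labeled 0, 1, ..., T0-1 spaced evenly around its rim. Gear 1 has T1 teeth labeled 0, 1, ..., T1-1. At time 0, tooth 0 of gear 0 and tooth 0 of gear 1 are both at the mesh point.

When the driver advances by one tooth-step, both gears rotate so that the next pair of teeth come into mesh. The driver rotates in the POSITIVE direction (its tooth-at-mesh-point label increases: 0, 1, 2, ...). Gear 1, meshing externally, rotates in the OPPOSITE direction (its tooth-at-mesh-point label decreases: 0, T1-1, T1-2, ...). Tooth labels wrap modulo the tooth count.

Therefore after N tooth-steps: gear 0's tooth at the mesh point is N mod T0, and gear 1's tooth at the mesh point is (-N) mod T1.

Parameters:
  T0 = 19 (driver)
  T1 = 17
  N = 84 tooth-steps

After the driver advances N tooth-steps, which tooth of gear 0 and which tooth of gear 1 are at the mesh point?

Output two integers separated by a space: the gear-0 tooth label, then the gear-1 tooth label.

Gear 0 (driver, T0=19): tooth at mesh = N mod T0
  84 = 4 * 19 + 8, so 84 mod 19 = 8
  gear 0 tooth = 8
Gear 1 (driven, T1=17): tooth at mesh = (-N) mod T1
  84 = 4 * 17 + 16, so 84 mod 17 = 16
  (-84) mod 17 = (-16) mod 17 = 17 - 16 = 1
Mesh after 84 steps: gear-0 tooth 8 meets gear-1 tooth 1

Answer: 8 1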